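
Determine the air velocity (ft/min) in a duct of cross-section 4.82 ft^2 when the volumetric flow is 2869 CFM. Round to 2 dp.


V = 2869 / 4.82 = 595.23 ft/min

595.23 ft/min


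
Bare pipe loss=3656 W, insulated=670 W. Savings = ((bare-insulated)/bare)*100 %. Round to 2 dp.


Savings = ((3656-670)/3656)*100 = 81.67 %

81.67 %


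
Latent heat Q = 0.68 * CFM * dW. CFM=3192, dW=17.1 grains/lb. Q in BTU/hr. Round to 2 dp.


Q = 0.68 * 3192 * 17.1 = 37116.58 BTU/hr

37116.58 BTU/hr


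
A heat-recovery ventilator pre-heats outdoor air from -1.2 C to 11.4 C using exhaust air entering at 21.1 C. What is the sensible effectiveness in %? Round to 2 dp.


eff = (11.4-(-1.2))/(21.1-(-1.2))*100 = 56.50 %

56.50 %


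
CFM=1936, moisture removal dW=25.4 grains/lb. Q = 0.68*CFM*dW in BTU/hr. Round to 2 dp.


Q = 0.68 * 1936 * 25.4 = 33438.59 BTU/hr

33438.59 BTU/hr


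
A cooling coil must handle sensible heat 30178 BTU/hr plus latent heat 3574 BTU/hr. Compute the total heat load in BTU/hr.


Qt = 30178 + 3574 = 33752 BTU/hr

33752 BTU/hr


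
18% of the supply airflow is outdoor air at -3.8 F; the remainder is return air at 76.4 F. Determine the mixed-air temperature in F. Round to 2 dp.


T_mix = 0.18*(-3.8) + 0.82*76.4 = 61.96 F

61.96 F


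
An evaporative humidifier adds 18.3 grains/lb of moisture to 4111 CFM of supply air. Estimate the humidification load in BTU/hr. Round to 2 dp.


Q = 0.68 * 4111 * 18.3 = 51157.28 BTU/hr

51157.28 BTU/hr


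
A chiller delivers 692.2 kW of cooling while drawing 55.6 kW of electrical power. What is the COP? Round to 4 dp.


COP = 692.2 / 55.6 = 12.4496

12.4496


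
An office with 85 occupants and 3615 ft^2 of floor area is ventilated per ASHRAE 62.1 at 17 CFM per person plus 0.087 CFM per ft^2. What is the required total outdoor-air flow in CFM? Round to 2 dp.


Total = 85*17 + 3615*0.087 = 1759.51 CFM

1759.51 CFM


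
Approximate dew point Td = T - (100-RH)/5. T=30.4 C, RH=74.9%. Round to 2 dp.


Td = 30.4 - (100-74.9)/5 = 25.38 C

25.38 C


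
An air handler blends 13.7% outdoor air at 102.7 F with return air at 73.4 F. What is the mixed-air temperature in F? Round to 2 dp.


T_mix = 73.4 + (13.7/100)*(102.7-73.4) = 77.41 F

77.41 F


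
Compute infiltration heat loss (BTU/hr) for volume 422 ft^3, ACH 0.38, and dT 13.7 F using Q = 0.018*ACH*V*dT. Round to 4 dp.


Q = 0.018 * 0.38 * 422 * 13.7 = 39.5448 BTU/hr

39.5448 BTU/hr


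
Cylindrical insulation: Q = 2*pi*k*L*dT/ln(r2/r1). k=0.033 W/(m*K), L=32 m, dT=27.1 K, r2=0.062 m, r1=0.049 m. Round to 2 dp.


Q = 2*pi*0.033*32*27.1/ln(0.062/0.049) = 764.13 W

764.13 W


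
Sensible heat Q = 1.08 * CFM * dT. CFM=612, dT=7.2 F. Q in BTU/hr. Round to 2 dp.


Q = 1.08 * 612 * 7.2 = 4758.91 BTU/hr

4758.91 BTU/hr


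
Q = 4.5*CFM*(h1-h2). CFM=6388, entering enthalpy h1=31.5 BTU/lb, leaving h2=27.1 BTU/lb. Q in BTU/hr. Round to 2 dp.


Q = 4.5 * 6388 * (31.5 - 27.1) = 126482.40 BTU/hr

126482.40 BTU/hr


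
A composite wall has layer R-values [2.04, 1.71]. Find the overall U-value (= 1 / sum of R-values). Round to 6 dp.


R_total = 2.04 + 1.71 = 3.75
U = 1/3.75 = 0.266667

0.266667


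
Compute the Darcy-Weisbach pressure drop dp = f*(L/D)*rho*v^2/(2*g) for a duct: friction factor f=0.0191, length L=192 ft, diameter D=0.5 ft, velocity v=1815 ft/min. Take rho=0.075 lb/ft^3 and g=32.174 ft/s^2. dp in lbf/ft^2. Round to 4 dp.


v_fps = 1815/60 = 30.25 ft/s
dp = 0.0191*(192/0.5)*0.075*30.25^2/(2*32.174) = 7.8224 lbf/ft^2

7.8224 lbf/ft^2


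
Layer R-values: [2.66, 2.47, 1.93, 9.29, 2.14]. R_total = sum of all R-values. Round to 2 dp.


R_total = 2.66 + 2.47 + 1.93 + 9.29 + 2.14 = 18.49

18.49


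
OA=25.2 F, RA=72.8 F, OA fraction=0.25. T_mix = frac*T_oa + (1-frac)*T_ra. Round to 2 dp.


T_mix = 0.25*25.2 + 0.75*72.8 = 60.90 F

60.90 F


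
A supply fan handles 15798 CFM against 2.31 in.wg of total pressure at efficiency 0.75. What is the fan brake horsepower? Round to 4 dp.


BHP = 15798 * 2.31 / (6356 * 0.75) = 7.6554 hp

7.6554 hp


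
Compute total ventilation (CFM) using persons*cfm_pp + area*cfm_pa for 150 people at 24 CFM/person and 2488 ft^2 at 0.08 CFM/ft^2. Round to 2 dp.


Total = 150*24 + 2488*0.08 = 3799.04 CFM

3799.04 CFM


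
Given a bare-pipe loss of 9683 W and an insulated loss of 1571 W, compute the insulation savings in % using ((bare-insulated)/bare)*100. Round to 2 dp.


Savings = ((9683-1571)/9683)*100 = 83.78 %

83.78 %


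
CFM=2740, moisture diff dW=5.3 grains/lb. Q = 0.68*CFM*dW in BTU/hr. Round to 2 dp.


Q = 0.68 * 2740 * 5.3 = 9874.96 BTU/hr

9874.96 BTU/hr


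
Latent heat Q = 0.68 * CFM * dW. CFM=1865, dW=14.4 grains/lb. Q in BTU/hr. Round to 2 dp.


Q = 0.68 * 1865 * 14.4 = 18262.08 BTU/hr

18262.08 BTU/hr


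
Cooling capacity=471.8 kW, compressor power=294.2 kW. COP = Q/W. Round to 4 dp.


COP = 471.8 / 294.2 = 1.6037

1.6037


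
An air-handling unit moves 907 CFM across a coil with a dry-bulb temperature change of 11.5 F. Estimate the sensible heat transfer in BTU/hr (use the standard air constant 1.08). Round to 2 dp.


Q = 1.08 * 907 * 11.5 = 11264.94 BTU/hr

11264.94 BTU/hr


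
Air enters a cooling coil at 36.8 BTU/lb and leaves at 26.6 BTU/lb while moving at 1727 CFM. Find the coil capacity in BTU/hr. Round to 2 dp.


Q = 4.5 * 1727 * (36.8 - 26.6) = 79269.30 BTU/hr

79269.30 BTU/hr


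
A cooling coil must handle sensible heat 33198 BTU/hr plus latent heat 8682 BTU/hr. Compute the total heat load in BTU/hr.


Qt = 33198 + 8682 = 41880 BTU/hr

41880 BTU/hr


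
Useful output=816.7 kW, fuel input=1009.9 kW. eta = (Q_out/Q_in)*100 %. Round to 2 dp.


eta = (816.7/1009.9)*100 = 80.87 %

80.87 %


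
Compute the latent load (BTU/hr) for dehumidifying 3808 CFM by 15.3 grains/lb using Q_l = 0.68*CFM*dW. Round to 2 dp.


Q = 0.68 * 3808 * 15.3 = 39618.43 BTU/hr

39618.43 BTU/hr


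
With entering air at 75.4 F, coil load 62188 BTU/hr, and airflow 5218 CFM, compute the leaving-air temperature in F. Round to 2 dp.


dT = 62188/(1.08*5218) = 11.0352
T_leave = 75.4 - 11.0352 = 64.36 F

64.36 F


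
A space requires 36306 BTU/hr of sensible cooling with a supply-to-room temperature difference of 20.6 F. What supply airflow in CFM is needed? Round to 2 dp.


CFM = 36306 / (1.08 * 20.6) = 1631.88

1631.88 CFM


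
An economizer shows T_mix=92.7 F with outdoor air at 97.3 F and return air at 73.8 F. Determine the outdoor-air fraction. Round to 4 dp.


frac = (92.7 - 73.8) / (97.3 - 73.8) = 0.8043

0.8043


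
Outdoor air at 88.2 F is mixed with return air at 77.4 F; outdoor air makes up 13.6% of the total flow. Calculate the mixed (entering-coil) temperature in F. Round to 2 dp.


T_mix = 77.4 + (13.6/100)*(88.2-77.4) = 78.87 F

78.87 F


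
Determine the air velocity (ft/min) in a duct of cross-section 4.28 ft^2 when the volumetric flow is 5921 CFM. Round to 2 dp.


V = 5921 / 4.28 = 1383.41 ft/min

1383.41 ft/min


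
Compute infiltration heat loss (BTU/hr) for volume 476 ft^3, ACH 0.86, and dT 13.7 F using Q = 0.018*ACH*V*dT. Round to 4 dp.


Q = 0.018 * 0.86 * 476 * 13.7 = 100.9482 BTU/hr

100.9482 BTU/hr


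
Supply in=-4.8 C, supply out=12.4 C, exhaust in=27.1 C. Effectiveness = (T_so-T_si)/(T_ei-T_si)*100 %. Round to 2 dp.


eff = (12.4-(-4.8))/(27.1-(-4.8))*100 = 53.92 %

53.92 %


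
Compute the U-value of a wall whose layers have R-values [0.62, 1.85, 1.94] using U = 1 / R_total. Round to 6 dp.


R_total = 0.62 + 1.85 + 1.94 = 4.41
U = 1/4.41 = 0.226757

0.226757


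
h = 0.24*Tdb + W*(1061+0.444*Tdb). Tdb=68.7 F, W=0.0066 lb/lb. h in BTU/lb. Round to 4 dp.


h = 0.24*68.7 + 0.0066*(1061+0.444*68.7) = 23.6919 BTU/lb

23.6919 BTU/lb


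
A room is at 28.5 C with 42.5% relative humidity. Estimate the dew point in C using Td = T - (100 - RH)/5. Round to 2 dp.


Td = 28.5 - (100-42.5)/5 = 17.00 C

17.00 C


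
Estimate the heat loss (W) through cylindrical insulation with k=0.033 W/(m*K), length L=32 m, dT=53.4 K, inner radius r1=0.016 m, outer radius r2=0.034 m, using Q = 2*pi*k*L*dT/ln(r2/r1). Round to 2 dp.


Q = 2*pi*0.033*32*53.4/ln(0.034/0.016) = 470.05 W

470.05 W


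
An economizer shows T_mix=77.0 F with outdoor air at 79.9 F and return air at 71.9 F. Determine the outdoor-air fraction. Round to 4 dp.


frac = (77.0 - 71.9) / (79.9 - 71.9) = 0.6375

0.6375


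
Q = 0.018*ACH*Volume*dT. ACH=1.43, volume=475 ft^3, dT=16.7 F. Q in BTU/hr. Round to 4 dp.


Q = 0.018 * 1.43 * 475 * 16.7 = 204.1826 BTU/hr

204.1826 BTU/hr


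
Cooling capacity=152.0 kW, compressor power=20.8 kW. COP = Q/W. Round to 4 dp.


COP = 152.0 / 20.8 = 7.3077

7.3077


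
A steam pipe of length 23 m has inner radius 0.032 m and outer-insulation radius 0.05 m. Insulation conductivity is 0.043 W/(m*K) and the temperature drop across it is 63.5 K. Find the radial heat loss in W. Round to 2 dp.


Q = 2*pi*0.043*23*63.5/ln(0.05/0.032) = 884.17 W

884.17 W


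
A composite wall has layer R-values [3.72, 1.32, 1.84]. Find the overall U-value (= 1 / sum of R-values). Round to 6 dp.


R_total = 3.72 + 1.32 + 1.84 = 6.88
U = 1/6.88 = 0.145349

0.145349


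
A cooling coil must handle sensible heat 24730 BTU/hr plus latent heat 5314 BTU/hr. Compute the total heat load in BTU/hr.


Qt = 24730 + 5314 = 30044 BTU/hr

30044 BTU/hr


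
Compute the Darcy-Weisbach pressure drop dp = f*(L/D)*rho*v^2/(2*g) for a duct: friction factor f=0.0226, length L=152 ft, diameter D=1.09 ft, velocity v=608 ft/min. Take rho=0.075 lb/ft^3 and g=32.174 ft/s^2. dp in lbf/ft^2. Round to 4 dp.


v_fps = 608/60 = 10.1333 ft/s
dp = 0.0226*(152/1.09)*0.075*10.1333^2/(2*32.174) = 0.3772 lbf/ft^2

0.3772 lbf/ft^2


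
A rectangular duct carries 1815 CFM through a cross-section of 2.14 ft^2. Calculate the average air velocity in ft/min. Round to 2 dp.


V = 1815 / 2.14 = 848.13 ft/min

848.13 ft/min


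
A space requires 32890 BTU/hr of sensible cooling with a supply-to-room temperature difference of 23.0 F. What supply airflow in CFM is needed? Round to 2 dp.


CFM = 32890 / (1.08 * 23.0) = 1324.07

1324.07 CFM


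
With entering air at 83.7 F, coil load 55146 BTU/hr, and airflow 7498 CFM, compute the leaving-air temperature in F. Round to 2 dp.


dT = 55146/(1.08*7498) = 6.8100
T_leave = 83.7 - 6.8100 = 76.89 F

76.89 F


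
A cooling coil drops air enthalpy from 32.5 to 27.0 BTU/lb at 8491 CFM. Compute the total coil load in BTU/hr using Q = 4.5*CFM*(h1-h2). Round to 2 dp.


Q = 4.5 * 8491 * (32.5 - 27.0) = 210152.25 BTU/hr

210152.25 BTU/hr


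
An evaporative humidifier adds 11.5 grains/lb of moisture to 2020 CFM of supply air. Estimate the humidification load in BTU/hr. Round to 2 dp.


Q = 0.68 * 2020 * 11.5 = 15796.40 BTU/hr

15796.40 BTU/hr


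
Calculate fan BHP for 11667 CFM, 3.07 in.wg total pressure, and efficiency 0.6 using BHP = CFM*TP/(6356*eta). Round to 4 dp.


BHP = 11667 * 3.07 / (6356 * 0.6) = 9.3921 hp

9.3921 hp


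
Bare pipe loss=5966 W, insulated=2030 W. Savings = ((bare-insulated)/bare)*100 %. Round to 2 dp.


Savings = ((5966-2030)/5966)*100 = 65.97 %

65.97 %


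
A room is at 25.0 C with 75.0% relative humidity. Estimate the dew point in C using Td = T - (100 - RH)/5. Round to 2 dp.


Td = 25.0 - (100-75.0)/5 = 20.00 C

20.00 C


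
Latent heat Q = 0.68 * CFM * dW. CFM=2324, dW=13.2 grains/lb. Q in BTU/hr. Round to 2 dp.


Q = 0.68 * 2324 * 13.2 = 20860.22 BTU/hr

20860.22 BTU/hr


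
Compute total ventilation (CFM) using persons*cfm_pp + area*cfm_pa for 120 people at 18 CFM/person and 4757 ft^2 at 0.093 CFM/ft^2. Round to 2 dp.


Total = 120*18 + 4757*0.093 = 2602.40 CFM

2602.40 CFM


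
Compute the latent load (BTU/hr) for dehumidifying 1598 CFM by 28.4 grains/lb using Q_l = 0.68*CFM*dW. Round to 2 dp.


Q = 0.68 * 1598 * 28.4 = 30860.58 BTU/hr

30860.58 BTU/hr


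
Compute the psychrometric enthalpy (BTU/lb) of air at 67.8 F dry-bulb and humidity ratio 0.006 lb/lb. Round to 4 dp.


h = 0.24*67.8 + 0.006*(1061+0.444*67.8) = 22.8186 BTU/lb

22.8186 BTU/lb


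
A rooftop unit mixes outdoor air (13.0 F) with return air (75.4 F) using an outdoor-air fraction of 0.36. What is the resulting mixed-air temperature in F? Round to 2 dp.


T_mix = 0.36*13.0 + 0.64*75.4 = 52.94 F

52.94 F


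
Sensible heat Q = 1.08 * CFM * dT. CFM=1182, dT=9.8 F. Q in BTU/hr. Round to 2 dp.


Q = 1.08 * 1182 * 9.8 = 12510.29 BTU/hr

12510.29 BTU/hr


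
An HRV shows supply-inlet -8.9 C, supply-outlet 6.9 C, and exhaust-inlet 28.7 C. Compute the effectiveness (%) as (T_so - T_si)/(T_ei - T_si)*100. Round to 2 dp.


eff = (6.9-(-8.9))/(28.7-(-8.9))*100 = 42.02 %

42.02 %


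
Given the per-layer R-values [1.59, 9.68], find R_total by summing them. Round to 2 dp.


R_total = 1.59 + 9.68 = 11.27

11.27


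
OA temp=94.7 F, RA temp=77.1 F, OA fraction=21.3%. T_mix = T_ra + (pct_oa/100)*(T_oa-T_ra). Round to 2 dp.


T_mix = 77.1 + (21.3/100)*(94.7-77.1) = 80.85 F

80.85 F


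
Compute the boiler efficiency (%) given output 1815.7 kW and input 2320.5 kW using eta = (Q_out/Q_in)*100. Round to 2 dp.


eta = (1815.7/2320.5)*100 = 78.25 %

78.25 %


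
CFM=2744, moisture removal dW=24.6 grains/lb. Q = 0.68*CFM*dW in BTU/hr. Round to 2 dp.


Q = 0.68 * 2744 * 24.6 = 45901.63 BTU/hr

45901.63 BTU/hr


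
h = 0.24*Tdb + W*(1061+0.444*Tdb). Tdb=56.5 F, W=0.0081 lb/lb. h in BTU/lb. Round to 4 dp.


h = 0.24*56.5 + 0.0081*(1061+0.444*56.5) = 22.3573 BTU/lb

22.3573 BTU/lb


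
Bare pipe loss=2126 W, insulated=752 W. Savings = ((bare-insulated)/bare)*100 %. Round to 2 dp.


Savings = ((2126-752)/2126)*100 = 64.63 %

64.63 %


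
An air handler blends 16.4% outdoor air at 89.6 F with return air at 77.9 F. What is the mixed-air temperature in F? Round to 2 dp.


T_mix = 77.9 + (16.4/100)*(89.6-77.9) = 79.82 F

79.82 F


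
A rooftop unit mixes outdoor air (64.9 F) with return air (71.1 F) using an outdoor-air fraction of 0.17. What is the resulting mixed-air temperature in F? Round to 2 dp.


T_mix = 0.17*64.9 + 0.83*71.1 = 70.05 F

70.05 F


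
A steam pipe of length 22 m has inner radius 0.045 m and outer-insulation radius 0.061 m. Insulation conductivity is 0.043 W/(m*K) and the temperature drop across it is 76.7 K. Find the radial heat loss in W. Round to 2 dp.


Q = 2*pi*0.043*22*76.7/ln(0.061/0.045) = 1498.62 W

1498.62 W


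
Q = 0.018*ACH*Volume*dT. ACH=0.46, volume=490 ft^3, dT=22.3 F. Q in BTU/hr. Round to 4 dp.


Q = 0.018 * 0.46 * 490 * 22.3 = 90.4756 BTU/hr

90.4756 BTU/hr


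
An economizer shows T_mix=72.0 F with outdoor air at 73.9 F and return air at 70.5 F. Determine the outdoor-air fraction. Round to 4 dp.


frac = (72.0 - 70.5) / (73.9 - 70.5) = 0.4412

0.4412


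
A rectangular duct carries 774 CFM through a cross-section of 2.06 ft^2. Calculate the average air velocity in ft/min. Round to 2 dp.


V = 774 / 2.06 = 375.73 ft/min

375.73 ft/min


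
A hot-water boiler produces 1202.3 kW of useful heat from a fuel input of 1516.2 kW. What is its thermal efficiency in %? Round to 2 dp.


eta = (1202.3/1516.2)*100 = 79.30 %

79.30 %


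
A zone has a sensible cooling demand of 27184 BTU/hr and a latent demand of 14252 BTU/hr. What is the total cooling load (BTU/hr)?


Qt = 27184 + 14252 = 41436 BTU/hr

41436 BTU/hr


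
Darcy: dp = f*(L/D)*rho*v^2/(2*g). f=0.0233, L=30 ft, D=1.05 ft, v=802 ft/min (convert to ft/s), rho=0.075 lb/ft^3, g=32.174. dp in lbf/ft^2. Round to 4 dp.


v_fps = 802/60 = 13.3667 ft/s
dp = 0.0233*(30/1.05)*0.075*13.3667^2/(2*32.174) = 0.1386 lbf/ft^2

0.1386 lbf/ft^2


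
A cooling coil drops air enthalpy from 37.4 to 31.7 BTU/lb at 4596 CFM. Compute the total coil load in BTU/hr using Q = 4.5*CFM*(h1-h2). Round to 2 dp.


Q = 4.5 * 4596 * (37.4 - 31.7) = 117887.40 BTU/hr

117887.40 BTU/hr


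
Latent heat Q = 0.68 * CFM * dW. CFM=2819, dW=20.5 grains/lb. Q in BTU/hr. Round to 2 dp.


Q = 0.68 * 2819 * 20.5 = 39296.86 BTU/hr

39296.86 BTU/hr


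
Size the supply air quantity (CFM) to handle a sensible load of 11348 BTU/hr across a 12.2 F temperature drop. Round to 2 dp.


CFM = 11348 / (1.08 * 12.2) = 861.26

861.26 CFM


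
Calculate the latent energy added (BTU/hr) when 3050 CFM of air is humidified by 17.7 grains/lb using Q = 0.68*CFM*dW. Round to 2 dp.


Q = 0.68 * 3050 * 17.7 = 36709.80 BTU/hr

36709.80 BTU/hr


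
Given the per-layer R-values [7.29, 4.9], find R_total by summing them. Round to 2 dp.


R_total = 7.29 + 4.9 = 12.19

12.19


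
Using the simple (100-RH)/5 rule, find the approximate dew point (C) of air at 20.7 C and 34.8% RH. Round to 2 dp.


Td = 20.7 - (100-34.8)/5 = 7.66 C

7.66 C


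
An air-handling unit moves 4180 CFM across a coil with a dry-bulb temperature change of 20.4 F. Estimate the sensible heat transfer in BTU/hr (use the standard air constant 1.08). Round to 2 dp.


Q = 1.08 * 4180 * 20.4 = 92093.76 BTU/hr

92093.76 BTU/hr


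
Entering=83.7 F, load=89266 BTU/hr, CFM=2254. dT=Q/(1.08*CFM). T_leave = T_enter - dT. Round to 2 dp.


dT = 89266/(1.08*2254) = 36.6698
T_leave = 83.7 - 36.6698 = 47.03 F

47.03 F


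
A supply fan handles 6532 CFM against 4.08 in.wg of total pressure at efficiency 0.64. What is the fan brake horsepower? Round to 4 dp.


BHP = 6532 * 4.08 / (6356 * 0.64) = 6.5515 hp

6.5515 hp


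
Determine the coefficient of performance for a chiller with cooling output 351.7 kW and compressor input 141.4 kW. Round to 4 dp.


COP = 351.7 / 141.4 = 2.4873

2.4873


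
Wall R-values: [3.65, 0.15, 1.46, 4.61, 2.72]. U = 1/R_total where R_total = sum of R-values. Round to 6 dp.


R_total = 3.65 + 0.15 + 1.46 + 4.61 + 2.72 = 12.59
U = 1/12.59 = 0.079428

0.079428


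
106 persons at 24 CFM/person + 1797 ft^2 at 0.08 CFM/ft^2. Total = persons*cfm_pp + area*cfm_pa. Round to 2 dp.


Total = 106*24 + 1797*0.08 = 2687.76 CFM

2687.76 CFM


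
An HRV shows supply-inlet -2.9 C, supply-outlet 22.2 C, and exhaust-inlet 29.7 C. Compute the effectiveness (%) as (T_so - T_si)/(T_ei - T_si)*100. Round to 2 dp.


eff = (22.2-(-2.9))/(29.7-(-2.9))*100 = 76.99 %

76.99 %


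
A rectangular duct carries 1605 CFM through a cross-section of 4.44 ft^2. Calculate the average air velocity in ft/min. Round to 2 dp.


V = 1605 / 4.44 = 361.49 ft/min

361.49 ft/min


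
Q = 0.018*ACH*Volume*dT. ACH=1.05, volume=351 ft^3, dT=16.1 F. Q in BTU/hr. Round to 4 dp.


Q = 0.018 * 1.05 * 351 * 16.1 = 106.8058 BTU/hr

106.8058 BTU/hr


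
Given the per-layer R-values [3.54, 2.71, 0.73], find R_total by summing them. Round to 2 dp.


R_total = 3.54 + 2.71 + 0.73 = 6.98

6.98


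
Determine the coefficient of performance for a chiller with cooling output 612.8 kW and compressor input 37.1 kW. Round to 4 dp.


COP = 612.8 / 37.1 = 16.5175

16.5175


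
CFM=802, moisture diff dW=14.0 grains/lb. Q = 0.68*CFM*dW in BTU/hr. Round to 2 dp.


Q = 0.68 * 802 * 14.0 = 7635.04 BTU/hr

7635.04 BTU/hr


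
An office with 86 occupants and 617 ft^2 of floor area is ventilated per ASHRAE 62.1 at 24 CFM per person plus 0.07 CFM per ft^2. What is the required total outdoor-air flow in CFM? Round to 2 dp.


Total = 86*24 + 617*0.07 = 2107.19 CFM

2107.19 CFM


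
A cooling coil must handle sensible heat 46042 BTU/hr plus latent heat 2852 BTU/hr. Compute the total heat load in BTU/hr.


Qt = 46042 + 2852 = 48894 BTU/hr

48894 BTU/hr


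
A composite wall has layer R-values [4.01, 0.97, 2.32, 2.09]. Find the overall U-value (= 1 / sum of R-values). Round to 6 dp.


R_total = 4.01 + 0.97 + 2.32 + 2.09 = 9.39
U = 1/9.39 = 0.106496

0.106496


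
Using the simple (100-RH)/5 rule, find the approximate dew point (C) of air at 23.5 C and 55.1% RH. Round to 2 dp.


Td = 23.5 - (100-55.1)/5 = 14.52 C

14.52 C


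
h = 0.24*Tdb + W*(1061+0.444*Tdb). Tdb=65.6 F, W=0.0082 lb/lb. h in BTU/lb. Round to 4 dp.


h = 0.24*65.6 + 0.0082*(1061+0.444*65.6) = 24.6830 BTU/lb

24.6830 BTU/lb


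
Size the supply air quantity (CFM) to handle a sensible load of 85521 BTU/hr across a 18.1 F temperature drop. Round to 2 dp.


CFM = 85521 / (1.08 * 18.1) = 4374.92

4374.92 CFM


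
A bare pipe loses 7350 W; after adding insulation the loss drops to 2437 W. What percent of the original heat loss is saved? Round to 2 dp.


Savings = ((7350-2437)/7350)*100 = 66.84 %

66.84 %


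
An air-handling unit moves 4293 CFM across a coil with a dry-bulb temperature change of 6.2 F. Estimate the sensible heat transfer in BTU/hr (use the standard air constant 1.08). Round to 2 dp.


Q = 1.08 * 4293 * 6.2 = 28745.93 BTU/hr

28745.93 BTU/hr


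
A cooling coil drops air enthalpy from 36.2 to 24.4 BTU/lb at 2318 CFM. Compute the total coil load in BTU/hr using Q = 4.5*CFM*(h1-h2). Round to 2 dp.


Q = 4.5 * 2318 * (36.2 - 24.4) = 123085.80 BTU/hr

123085.80 BTU/hr


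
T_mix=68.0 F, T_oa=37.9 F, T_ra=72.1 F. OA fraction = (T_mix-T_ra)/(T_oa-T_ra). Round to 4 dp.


frac = (68.0 - 72.1) / (37.9 - 72.1) = 0.1199

0.1199


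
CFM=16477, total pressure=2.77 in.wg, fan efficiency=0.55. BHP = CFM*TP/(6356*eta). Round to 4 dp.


BHP = 16477 * 2.77 / (6356 * 0.55) = 13.0560 hp

13.0560 hp


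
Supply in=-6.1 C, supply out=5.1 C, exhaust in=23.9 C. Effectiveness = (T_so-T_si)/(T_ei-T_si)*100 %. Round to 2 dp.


eff = (5.1-(-6.1))/(23.9-(-6.1))*100 = 37.33 %

37.33 %


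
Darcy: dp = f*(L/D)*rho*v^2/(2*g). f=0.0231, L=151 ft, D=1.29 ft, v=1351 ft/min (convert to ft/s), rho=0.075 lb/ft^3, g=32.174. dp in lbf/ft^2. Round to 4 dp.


v_fps = 1351/60 = 22.5167 ft/s
dp = 0.0231*(151/1.29)*0.075*22.5167^2/(2*32.174) = 1.5978 lbf/ft^2

1.5978 lbf/ft^2


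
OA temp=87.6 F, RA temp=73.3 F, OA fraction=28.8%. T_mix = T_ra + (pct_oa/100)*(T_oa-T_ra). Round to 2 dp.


T_mix = 73.3 + (28.8/100)*(87.6-73.3) = 77.42 F

77.42 F


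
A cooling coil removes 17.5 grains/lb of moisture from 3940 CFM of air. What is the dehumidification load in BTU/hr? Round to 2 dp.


Q = 0.68 * 3940 * 17.5 = 46886.00 BTU/hr

46886.00 BTU/hr


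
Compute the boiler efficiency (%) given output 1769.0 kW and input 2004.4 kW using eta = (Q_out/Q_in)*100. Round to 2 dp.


eta = (1769.0/2004.4)*100 = 88.26 %

88.26 %


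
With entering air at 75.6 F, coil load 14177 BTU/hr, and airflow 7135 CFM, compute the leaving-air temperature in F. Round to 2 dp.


dT = 14177/(1.08*7135) = 1.8398
T_leave = 75.6 - 1.8398 = 73.76 F

73.76 F


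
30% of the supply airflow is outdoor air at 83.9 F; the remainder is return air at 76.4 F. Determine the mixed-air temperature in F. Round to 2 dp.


T_mix = 0.3*83.9 + 0.7*76.4 = 78.65 F

78.65 F


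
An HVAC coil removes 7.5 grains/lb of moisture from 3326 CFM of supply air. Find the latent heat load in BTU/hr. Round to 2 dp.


Q = 0.68 * 3326 * 7.5 = 16962.60 BTU/hr

16962.60 BTU/hr


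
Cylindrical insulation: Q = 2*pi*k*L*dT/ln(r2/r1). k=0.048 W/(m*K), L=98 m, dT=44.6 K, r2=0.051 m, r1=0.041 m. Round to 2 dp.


Q = 2*pi*0.048*98*44.6/ln(0.051/0.041) = 6039.77 W

6039.77 W


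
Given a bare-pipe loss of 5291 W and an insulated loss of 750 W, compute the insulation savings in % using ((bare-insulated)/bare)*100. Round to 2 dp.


Savings = ((5291-750)/5291)*100 = 85.82 %

85.82 %


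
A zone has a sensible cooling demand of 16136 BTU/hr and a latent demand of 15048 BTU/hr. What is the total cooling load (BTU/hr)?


Qt = 16136 + 15048 = 31184 BTU/hr

31184 BTU/hr


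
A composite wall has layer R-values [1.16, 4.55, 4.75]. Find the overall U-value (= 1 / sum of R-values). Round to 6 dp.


R_total = 1.16 + 4.55 + 4.75 = 10.46
U = 1/10.46 = 0.095602

0.095602


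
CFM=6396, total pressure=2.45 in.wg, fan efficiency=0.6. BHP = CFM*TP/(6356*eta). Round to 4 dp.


BHP = 6396 * 2.45 / (6356 * 0.6) = 4.1090 hp

4.1090 hp


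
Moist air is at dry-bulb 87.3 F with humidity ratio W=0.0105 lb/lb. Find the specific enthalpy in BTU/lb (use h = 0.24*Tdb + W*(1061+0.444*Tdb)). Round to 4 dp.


h = 0.24*87.3 + 0.0105*(1061+0.444*87.3) = 32.4995 BTU/lb

32.4995 BTU/lb


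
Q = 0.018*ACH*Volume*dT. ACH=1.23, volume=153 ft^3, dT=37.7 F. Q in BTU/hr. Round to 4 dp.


Q = 0.018 * 1.23 * 153 * 37.7 = 127.7057 BTU/hr

127.7057 BTU/hr


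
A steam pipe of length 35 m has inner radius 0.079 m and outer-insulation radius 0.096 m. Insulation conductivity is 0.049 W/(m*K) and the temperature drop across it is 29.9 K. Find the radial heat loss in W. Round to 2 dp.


Q = 2*pi*0.049*35*29.9/ln(0.096/0.079) = 1653.11 W

1653.11 W


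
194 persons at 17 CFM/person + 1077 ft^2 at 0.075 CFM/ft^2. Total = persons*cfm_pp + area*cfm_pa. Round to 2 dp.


Total = 194*17 + 1077*0.075 = 3378.78 CFM

3378.78 CFM


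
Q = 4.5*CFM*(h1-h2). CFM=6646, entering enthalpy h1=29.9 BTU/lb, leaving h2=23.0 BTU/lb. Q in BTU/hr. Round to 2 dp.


Q = 4.5 * 6646 * (29.9 - 23.0) = 206358.30 BTU/hr

206358.30 BTU/hr


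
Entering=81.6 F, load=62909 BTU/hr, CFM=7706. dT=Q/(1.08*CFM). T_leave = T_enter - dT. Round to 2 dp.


dT = 62909/(1.08*7706) = 7.5589
T_leave = 81.6 - 7.5589 = 74.04 F

74.04 F


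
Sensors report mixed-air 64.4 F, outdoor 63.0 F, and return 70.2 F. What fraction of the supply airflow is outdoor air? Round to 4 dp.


frac = (64.4 - 70.2) / (63.0 - 70.2) = 0.8056

0.8056


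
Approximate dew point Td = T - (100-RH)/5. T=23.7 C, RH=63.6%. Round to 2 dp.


Td = 23.7 - (100-63.6)/5 = 16.42 C

16.42 C


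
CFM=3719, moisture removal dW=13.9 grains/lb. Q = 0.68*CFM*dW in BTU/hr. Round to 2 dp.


Q = 0.68 * 3719 * 13.9 = 35151.99 BTU/hr

35151.99 BTU/hr


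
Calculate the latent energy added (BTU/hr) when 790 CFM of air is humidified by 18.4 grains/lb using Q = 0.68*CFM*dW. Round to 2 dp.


Q = 0.68 * 790 * 18.4 = 9884.48 BTU/hr

9884.48 BTU/hr


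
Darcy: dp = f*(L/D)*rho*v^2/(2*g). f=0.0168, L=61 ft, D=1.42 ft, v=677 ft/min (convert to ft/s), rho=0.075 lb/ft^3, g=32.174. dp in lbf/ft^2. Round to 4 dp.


v_fps = 677/60 = 11.2833 ft/s
dp = 0.0168*(61/1.42)*0.075*11.2833^2/(2*32.174) = 0.1071 lbf/ft^2

0.1071 lbf/ft^2


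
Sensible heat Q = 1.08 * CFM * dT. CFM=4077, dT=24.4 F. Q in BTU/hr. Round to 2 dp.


Q = 1.08 * 4077 * 24.4 = 107437.10 BTU/hr

107437.10 BTU/hr


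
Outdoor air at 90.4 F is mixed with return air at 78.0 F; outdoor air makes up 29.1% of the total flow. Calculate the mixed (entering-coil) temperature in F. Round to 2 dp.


T_mix = 78.0 + (29.1/100)*(90.4-78.0) = 81.61 F

81.61 F


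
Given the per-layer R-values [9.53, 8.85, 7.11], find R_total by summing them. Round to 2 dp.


R_total = 9.53 + 8.85 + 7.11 = 25.49

25.49


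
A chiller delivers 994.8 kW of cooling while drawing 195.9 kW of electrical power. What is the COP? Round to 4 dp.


COP = 994.8 / 195.9 = 5.0781

5.0781


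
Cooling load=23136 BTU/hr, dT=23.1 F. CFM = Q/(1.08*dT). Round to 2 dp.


CFM = 23136 / (1.08 * 23.1) = 927.37

927.37 CFM


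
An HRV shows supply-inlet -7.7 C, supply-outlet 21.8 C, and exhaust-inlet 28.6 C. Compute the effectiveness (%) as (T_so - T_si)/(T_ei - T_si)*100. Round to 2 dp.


eff = (21.8-(-7.7))/(28.6-(-7.7))*100 = 81.27 %

81.27 %


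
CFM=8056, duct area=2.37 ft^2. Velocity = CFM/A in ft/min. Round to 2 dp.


V = 8056 / 2.37 = 3399.16 ft/min

3399.16 ft/min


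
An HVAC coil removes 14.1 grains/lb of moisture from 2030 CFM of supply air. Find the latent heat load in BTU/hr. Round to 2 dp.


Q = 0.68 * 2030 * 14.1 = 19463.64 BTU/hr

19463.64 BTU/hr


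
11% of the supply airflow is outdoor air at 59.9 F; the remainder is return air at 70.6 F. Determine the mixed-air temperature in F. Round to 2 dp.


T_mix = 0.11*59.9 + 0.89*70.6 = 69.42 F

69.42 F


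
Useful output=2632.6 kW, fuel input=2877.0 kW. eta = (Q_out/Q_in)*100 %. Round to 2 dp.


eta = (2632.6/2877.0)*100 = 91.51 %

91.51 %


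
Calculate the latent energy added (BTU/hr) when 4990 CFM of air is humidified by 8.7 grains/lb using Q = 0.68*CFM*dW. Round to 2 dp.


Q = 0.68 * 4990 * 8.7 = 29520.84 BTU/hr

29520.84 BTU/hr


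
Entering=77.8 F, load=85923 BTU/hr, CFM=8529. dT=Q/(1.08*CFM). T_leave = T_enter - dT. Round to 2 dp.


dT = 85923/(1.08*8529) = 9.3280
T_leave = 77.8 - 9.3280 = 68.47 F

68.47 F


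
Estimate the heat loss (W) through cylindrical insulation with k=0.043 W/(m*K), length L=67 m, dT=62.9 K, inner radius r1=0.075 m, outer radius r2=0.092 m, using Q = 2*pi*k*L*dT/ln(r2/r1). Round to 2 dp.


Q = 2*pi*0.043*67*62.9/ln(0.092/0.075) = 5573.20 W

5573.20 W


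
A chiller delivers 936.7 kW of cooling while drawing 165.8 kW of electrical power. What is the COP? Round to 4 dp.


COP = 936.7 / 165.8 = 5.6496

5.6496


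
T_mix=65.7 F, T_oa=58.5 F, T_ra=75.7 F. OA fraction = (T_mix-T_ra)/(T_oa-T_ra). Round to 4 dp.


frac = (65.7 - 75.7) / (58.5 - 75.7) = 0.5814

0.5814


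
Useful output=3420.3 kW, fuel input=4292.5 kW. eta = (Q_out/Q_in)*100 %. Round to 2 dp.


eta = (3420.3/4292.5)*100 = 79.68 %

79.68 %


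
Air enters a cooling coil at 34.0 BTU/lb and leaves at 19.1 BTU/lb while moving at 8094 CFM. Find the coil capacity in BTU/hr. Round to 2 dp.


Q = 4.5 * 8094 * (34.0 - 19.1) = 542702.70 BTU/hr

542702.70 BTU/hr


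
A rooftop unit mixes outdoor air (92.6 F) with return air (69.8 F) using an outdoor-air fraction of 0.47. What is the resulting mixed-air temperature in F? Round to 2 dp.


T_mix = 0.47*92.6 + 0.53*69.8 = 80.52 F

80.52 F


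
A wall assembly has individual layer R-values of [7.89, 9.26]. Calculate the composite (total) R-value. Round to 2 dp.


R_total = 7.89 + 9.26 = 17.15

17.15


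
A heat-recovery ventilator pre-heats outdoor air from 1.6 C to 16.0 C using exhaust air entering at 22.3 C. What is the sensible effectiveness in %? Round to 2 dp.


eff = (16.0-1.6)/(22.3-1.6)*100 = 69.57 %

69.57 %


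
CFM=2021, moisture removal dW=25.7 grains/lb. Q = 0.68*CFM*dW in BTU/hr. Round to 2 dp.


Q = 0.68 * 2021 * 25.7 = 35319.00 BTU/hr

35319.00 BTU/hr


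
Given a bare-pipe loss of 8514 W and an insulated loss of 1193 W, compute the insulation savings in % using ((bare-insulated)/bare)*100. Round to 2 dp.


Savings = ((8514-1193)/8514)*100 = 85.99 %

85.99 %


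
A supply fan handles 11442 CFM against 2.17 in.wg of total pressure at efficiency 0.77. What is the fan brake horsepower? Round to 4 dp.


BHP = 11442 * 2.17 / (6356 * 0.77) = 5.0733 hp

5.0733 hp


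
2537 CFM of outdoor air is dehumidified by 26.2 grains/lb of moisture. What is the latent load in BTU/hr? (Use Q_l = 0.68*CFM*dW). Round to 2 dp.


Q = 0.68 * 2537 * 26.2 = 45199.19 BTU/hr

45199.19 BTU/hr


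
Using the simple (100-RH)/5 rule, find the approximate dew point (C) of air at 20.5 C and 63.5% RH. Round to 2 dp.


Td = 20.5 - (100-63.5)/5 = 13.20 C

13.20 C


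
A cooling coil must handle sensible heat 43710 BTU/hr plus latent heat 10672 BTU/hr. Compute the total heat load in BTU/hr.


Qt = 43710 + 10672 = 54382 BTU/hr

54382 BTU/hr


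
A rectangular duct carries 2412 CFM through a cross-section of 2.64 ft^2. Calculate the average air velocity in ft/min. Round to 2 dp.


V = 2412 / 2.64 = 913.64 ft/min

913.64 ft/min


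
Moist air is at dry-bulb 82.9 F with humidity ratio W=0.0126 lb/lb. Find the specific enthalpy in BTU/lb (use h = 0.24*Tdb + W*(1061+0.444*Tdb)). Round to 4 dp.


h = 0.24*82.9 + 0.0126*(1061+0.444*82.9) = 33.7284 BTU/lb

33.7284 BTU/lb


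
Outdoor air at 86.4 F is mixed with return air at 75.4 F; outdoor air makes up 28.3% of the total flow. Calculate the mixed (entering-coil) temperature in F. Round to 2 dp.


T_mix = 75.4 + (28.3/100)*(86.4-75.4) = 78.51 F

78.51 F


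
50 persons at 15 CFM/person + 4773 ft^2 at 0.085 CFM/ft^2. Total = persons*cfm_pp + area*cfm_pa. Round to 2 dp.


Total = 50*15 + 4773*0.085 = 1155.71 CFM

1155.71 CFM


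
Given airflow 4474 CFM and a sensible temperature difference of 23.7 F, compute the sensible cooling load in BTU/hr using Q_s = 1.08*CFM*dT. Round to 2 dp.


Q = 1.08 * 4474 * 23.7 = 114516.50 BTU/hr

114516.50 BTU/hr


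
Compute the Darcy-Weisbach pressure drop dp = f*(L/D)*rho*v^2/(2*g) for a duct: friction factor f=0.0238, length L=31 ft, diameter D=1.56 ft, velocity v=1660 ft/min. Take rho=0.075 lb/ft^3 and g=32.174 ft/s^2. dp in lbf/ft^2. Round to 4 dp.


v_fps = 1660/60 = 27.6667 ft/s
dp = 0.0238*(31/1.56)*0.075*27.6667^2/(2*32.174) = 0.4219 lbf/ft^2

0.4219 lbf/ft^2


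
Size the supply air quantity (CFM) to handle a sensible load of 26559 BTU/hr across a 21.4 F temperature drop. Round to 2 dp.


CFM = 26559 / (1.08 * 21.4) = 1149.14

1149.14 CFM


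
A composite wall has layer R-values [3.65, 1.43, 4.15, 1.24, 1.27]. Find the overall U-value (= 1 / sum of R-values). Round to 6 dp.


R_total = 3.65 + 1.43 + 4.15 + 1.24 + 1.27 = 11.74
U = 1/11.74 = 0.085179

0.085179


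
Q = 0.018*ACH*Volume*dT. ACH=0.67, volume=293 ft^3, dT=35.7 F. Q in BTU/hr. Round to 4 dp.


Q = 0.018 * 0.67 * 293 * 35.7 = 126.1488 BTU/hr

126.1488 BTU/hr


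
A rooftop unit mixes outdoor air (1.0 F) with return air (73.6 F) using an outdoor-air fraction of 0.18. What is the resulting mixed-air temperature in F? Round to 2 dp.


T_mix = 0.18*1.0 + 0.82*73.6 = 60.53 F

60.53 F


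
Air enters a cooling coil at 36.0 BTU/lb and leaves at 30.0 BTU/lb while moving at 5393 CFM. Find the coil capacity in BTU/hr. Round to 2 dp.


Q = 4.5 * 5393 * (36.0 - 30.0) = 145611.00 BTU/hr

145611.00 BTU/hr


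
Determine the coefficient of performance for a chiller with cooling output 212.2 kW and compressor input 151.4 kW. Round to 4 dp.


COP = 212.2 / 151.4 = 1.4016

1.4016


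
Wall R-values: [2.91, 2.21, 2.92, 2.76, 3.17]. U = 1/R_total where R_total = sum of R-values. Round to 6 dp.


R_total = 2.91 + 2.21 + 2.92 + 2.76 + 3.17 = 13.97
U = 1/13.97 = 0.071582

0.071582


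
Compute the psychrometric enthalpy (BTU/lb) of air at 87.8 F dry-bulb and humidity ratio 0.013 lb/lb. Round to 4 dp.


h = 0.24*87.8 + 0.013*(1061+0.444*87.8) = 35.3718 BTU/lb

35.3718 BTU/lb


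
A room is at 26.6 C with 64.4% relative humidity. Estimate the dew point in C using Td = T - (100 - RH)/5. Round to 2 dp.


Td = 26.6 - (100-64.4)/5 = 19.48 C

19.48 C


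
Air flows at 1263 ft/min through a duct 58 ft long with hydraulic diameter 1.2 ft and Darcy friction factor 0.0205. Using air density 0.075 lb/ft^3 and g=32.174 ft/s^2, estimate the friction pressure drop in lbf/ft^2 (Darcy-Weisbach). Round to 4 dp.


v_fps = 1263/60 = 21.05 ft/s
dp = 0.0205*(58/1.2)*0.075*21.05^2/(2*32.174) = 0.5117 lbf/ft^2

0.5117 lbf/ft^2


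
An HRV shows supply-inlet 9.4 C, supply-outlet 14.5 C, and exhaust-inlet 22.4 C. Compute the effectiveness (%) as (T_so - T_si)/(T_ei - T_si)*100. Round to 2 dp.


eff = (14.5-9.4)/(22.4-9.4)*100 = 39.23 %

39.23 %


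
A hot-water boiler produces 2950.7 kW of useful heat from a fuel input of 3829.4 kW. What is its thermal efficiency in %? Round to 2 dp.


eta = (2950.7/3829.4)*100 = 77.05 %

77.05 %


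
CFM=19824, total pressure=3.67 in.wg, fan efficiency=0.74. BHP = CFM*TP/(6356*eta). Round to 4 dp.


BHP = 19824 * 3.67 / (6356 * 0.74) = 15.4683 hp

15.4683 hp


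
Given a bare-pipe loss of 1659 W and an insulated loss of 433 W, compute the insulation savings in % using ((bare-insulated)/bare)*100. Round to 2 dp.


Savings = ((1659-433)/1659)*100 = 73.90 %

73.90 %


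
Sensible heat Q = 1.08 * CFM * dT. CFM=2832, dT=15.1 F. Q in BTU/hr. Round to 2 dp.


Q = 1.08 * 2832 * 15.1 = 46184.26 BTU/hr

46184.26 BTU/hr


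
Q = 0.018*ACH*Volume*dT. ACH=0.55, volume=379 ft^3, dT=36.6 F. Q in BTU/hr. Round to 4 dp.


Q = 0.018 * 0.55 * 379 * 36.6 = 137.3269 BTU/hr

137.3269 BTU/hr


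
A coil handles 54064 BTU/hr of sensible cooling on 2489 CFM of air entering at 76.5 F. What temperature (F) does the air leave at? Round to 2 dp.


dT = 54064/(1.08*2489) = 20.1122
T_leave = 76.5 - 20.1122 = 56.39 F

56.39 F


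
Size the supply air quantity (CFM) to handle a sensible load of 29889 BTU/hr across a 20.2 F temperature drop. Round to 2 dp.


CFM = 29889 / (1.08 * 20.2) = 1370.05

1370.05 CFM


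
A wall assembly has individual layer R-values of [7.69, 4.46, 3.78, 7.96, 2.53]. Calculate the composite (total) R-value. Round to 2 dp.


R_total = 7.69 + 4.46 + 3.78 + 7.96 + 2.53 = 26.42

26.42


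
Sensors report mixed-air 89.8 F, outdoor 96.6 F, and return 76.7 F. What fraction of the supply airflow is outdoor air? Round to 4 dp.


frac = (89.8 - 76.7) / (96.6 - 76.7) = 0.6583

0.6583


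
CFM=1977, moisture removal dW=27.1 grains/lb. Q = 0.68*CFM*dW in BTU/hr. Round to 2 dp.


Q = 0.68 * 1977 * 27.1 = 36432.16 BTU/hr

36432.16 BTU/hr


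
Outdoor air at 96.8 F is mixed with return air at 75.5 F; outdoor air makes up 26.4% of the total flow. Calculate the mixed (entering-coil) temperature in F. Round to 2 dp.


T_mix = 75.5 + (26.4/100)*(96.8-75.5) = 81.12 F

81.12 F


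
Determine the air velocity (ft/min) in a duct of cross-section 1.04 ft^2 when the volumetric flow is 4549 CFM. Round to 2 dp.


V = 4549 / 1.04 = 4374.04 ft/min

4374.04 ft/min


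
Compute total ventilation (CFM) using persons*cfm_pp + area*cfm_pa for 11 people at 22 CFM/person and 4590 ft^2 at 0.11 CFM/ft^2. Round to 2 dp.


Total = 11*22 + 4590*0.11 = 746.90 CFM

746.90 CFM


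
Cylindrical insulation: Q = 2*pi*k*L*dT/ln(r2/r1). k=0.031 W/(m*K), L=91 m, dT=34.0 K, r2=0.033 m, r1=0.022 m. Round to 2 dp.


Q = 2*pi*0.031*91*34.0/ln(0.033/0.022) = 1486.31 W

1486.31 W


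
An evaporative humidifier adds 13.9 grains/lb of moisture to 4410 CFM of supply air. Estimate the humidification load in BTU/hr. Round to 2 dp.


Q = 0.68 * 4410 * 13.9 = 41683.32 BTU/hr

41683.32 BTU/hr


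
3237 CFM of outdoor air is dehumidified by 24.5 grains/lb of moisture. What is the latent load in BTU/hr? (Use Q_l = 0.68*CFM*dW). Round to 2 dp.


Q = 0.68 * 3237 * 24.5 = 53928.42 BTU/hr

53928.42 BTU/hr


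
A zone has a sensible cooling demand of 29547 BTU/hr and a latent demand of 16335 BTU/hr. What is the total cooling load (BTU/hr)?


Qt = 29547 + 16335 = 45882 BTU/hr

45882 BTU/hr


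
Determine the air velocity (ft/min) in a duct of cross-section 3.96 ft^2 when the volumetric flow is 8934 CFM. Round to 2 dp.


V = 8934 / 3.96 = 2256.06 ft/min

2256.06 ft/min


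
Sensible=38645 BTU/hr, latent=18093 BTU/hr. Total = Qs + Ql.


Qt = 38645 + 18093 = 56738 BTU/hr

56738 BTU/hr


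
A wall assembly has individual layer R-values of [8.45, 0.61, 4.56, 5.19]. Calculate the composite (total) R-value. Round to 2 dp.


R_total = 8.45 + 0.61 + 4.56 + 5.19 = 18.81

18.81


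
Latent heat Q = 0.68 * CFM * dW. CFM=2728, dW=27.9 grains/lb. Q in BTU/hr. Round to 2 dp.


Q = 0.68 * 2728 * 27.9 = 51755.62 BTU/hr

51755.62 BTU/hr


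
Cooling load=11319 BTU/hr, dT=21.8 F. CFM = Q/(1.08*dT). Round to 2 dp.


CFM = 11319 / (1.08 * 21.8) = 480.76

480.76 CFM


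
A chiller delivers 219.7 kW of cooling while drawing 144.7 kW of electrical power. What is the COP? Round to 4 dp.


COP = 219.7 / 144.7 = 1.5183

1.5183


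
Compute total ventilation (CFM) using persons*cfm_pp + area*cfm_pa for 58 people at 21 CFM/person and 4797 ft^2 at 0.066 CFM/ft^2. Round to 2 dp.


Total = 58*21 + 4797*0.066 = 1534.60 CFM

1534.60 CFM
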